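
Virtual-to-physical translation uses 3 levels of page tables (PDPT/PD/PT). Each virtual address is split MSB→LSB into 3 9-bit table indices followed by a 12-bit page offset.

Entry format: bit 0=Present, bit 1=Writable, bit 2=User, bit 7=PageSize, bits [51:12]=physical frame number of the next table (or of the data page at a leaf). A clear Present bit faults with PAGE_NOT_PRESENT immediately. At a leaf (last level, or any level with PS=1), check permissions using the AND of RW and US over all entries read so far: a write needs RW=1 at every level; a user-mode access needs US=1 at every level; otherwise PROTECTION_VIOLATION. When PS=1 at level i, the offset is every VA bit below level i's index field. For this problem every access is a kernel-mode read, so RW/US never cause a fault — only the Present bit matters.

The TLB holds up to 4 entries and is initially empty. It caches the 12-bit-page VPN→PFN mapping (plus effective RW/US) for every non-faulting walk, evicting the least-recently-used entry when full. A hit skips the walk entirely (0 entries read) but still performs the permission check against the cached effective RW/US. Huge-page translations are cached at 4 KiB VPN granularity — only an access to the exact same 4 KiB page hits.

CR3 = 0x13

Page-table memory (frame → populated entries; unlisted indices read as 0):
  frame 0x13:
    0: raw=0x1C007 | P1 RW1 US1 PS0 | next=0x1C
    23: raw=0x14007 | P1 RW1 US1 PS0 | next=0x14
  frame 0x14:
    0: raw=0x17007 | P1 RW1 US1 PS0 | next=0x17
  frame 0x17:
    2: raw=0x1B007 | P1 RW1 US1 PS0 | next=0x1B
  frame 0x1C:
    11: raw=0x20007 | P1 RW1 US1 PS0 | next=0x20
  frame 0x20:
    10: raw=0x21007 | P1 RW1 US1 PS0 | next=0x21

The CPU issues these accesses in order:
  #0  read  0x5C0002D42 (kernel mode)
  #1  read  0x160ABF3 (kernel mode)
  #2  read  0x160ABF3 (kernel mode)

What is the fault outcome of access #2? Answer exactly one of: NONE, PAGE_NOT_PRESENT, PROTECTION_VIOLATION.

Walk each access:
#0 VA=0x5C0002D42 (r,kernel):
  L0: frame=0x13 idx=23 entry=0x14007 [P=1 RW=1 US=1 PS=0]
  L1: frame=0x14 idx=0 entry=0x17007 [P=1 RW=1 US=1 PS=0]
  L2: frame=0x17 idx=2 entry=0x1B007 [P=1 RW=1 US=1 PS=0]
  ⇒ phys 0x1BD42  [3 reads]
#1 VA=0x160ABF3 (r,kernel):
  L0: frame=0x13 idx=0 entry=0x1C007 [P=1 RW=1 US=1 PS=0]
  L1: frame=0x1C idx=11 entry=0x20007 [P=1 RW=1 US=1 PS=0]
  L2: frame=0x20 idx=10 entry=0x21007 [P=1 RW=1 US=1 PS=0]
  ⇒ phys 0x21BF3  [3 reads]
#2 VA=0x160ABF3 (r,kernel):
  TLB hit vpn=0x160A → PA=0x21BF3

Access #2 fault: NONE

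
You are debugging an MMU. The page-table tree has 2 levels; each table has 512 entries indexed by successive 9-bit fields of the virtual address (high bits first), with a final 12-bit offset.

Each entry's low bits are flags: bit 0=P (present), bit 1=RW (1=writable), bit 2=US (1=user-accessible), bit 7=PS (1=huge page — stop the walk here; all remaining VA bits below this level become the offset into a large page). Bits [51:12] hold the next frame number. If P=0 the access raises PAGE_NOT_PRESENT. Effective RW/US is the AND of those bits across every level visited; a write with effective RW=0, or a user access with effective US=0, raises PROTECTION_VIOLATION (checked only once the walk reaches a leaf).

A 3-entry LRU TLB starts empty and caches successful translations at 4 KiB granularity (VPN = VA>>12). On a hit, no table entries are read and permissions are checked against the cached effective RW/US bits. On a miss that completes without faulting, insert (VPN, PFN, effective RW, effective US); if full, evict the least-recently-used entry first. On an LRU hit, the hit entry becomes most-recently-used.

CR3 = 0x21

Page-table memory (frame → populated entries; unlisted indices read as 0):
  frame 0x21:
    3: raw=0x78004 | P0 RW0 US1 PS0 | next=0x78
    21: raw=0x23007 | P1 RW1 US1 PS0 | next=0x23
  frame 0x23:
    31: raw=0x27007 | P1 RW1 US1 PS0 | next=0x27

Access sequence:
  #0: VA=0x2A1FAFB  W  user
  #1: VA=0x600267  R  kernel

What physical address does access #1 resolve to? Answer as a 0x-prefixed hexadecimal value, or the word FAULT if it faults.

Walk each access:
#0 VA=0x2A1FAFB (w,user):
  L0 @0x21[21] → 0x23007  P=1,RW=1,US=1,PS=0
  L1 @0x23[31] → 0x27007  P=1,RW=1,US=1,PS=0
  ⇒ phys 0x27AFB  [2 reads]
#1 VA=0x600267 (r,kernel):
  L0 @0x21[3] → 0x78004  P=0,RW=0,US=1,PS=0
  ⇒ fault: PAGE_NOT_PRESENT  — 1 lookups

Access #1 PA: FAULT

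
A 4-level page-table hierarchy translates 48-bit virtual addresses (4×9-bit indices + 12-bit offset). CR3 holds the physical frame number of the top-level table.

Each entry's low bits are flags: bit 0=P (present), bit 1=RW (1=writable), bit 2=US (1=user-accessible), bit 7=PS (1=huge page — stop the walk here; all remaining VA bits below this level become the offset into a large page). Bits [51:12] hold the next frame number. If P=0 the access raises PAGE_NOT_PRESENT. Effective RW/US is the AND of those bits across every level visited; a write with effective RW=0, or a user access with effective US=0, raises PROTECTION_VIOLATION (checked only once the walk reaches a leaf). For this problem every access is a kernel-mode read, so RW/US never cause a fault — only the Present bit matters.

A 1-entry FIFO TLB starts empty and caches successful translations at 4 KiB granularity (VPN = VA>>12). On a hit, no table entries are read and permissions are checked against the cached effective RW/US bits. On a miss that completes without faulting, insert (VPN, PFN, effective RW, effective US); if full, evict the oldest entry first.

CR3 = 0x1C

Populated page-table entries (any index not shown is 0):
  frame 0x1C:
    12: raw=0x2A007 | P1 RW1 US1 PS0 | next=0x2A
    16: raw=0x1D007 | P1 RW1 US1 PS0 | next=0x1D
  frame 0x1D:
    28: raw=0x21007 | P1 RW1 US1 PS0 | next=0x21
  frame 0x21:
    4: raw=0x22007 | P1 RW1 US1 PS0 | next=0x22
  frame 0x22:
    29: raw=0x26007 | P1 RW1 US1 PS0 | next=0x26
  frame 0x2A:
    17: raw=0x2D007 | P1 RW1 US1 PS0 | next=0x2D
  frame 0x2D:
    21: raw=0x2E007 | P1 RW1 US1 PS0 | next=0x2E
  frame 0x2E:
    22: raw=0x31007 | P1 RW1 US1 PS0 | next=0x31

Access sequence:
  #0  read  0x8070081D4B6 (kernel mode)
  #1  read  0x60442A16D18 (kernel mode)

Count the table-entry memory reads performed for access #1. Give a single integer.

Per-access translation:
#0 VA=0x8070081D4B6 (r,kernel):
  [0] read 0x1C idx=16: raw=0x1D007 flags P=1 W=1 U=1 S=0
  [1] read 0x1D idx=28: raw=0x21007 flags P=1 W=1 U=1 S=0
  [2] read 0x21 idx=4: raw=0x22007 flags P=1 W=1 U=1 S=0
  [3] read 0x22 idx=29: raw=0x26007 flags P=1 W=1 U=1 S=0
  → PA=0x264B6  (4 entries read)
#1 VA=0x60442A16D18 (r,kernel):
  [0] read 0x1C idx=12: raw=0x2A007 flags P=1 W=1 U=1 S=0
  [1] read 0x2A idx=17: raw=0x2D007 flags P=1 W=1 U=1 S=0
  [2] read 0x2D idx=21: raw=0x2E007 flags P=1 W=1 U=1 S=0
  [3] read 0x2E idx=22: raw=0x31007 flags P=1 W=1 U=1 S=0
  → PA=0x31D18  (4 entries read)

Entries read for #1: 4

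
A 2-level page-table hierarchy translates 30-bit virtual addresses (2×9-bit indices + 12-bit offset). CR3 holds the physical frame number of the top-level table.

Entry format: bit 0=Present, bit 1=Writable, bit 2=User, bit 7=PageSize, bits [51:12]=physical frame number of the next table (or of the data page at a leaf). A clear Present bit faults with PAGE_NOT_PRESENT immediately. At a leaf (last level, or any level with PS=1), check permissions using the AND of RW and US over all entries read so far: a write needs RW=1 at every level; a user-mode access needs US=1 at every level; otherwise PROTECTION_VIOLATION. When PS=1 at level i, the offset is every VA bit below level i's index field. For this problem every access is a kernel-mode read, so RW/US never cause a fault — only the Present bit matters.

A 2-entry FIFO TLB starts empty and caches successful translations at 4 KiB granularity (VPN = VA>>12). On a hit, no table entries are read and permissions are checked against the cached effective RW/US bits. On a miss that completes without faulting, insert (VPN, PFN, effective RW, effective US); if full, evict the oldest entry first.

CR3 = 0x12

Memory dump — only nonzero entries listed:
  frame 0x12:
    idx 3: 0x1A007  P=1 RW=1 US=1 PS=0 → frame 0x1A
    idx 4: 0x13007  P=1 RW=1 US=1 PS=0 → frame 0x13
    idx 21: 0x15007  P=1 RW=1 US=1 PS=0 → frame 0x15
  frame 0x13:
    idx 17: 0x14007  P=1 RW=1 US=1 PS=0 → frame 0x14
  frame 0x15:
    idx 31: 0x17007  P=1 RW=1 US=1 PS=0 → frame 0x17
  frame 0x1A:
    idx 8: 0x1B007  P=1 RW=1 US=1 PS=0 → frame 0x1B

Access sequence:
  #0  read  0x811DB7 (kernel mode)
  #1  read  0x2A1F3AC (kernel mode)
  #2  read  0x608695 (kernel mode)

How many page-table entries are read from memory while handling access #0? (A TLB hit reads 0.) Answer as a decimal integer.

Walk each access:
#0 VA=0x811DB7 (r,kernel):
  [0] read 0x12 idx=4: raw=0x13007 flags P=1 W=1 U=1 S=0
  [1] read 0x13 idx=17: raw=0x14007 flags P=1 W=1 U=1 S=0
  → PA=0x14DB7  (2 entries read)
#1 VA=0x2A1F3AC (r,kernel):
  [0] read 0x12 idx=21: raw=0x15007 flags P=1 W=1 U=1 S=0
  [1] read 0x15 idx=31: raw=0x17007 flags P=1 W=1 U=1 S=0
  → PA=0x173AC  (2 entries read)
#2 VA=0x608695 (r,kernel):
  [0] read 0x12 idx=3: raw=0x1A007 flags P=1 W=1 U=1 S=0
  [1] read 0x1A idx=8: raw=0x1B007 flags P=1 W=1 U=1 S=0
  → PA=0x1B695  (2 entries read)

Entries read for #0: 2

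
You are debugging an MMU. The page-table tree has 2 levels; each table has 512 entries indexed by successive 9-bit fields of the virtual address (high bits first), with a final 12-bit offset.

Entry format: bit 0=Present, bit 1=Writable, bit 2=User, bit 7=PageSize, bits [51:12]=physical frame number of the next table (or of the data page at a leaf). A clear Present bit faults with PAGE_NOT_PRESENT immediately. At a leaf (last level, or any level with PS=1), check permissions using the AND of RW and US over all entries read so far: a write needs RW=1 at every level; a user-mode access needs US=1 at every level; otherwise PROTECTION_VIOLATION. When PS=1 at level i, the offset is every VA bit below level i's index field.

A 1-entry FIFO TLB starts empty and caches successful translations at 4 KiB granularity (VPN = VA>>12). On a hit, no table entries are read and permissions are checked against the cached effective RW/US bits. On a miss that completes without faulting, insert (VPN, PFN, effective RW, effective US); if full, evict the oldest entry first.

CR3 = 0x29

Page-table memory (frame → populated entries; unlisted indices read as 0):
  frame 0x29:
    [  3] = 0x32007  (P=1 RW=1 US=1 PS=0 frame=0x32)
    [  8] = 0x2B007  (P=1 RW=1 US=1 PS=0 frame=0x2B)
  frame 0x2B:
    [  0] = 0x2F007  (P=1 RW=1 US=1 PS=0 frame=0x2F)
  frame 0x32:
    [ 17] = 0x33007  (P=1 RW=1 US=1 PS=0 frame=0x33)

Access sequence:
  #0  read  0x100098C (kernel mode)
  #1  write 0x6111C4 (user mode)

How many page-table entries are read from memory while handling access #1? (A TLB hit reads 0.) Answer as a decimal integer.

Trace:
#0 VA=0x100098C (r,kernel):
  L0: frame=0x29 idx=8 entry=0x2B007 [P=1 RW=1 US=1 PS=0]
  L1: frame=0x2B idx=0 entry=0x2F007 [P=1 RW=1 US=1 PS=0]
  ⇒ phys 0x2F98C  [2 reads]
#1 VA=0x6111C4 (w,user):
  L0: frame=0x29 idx=3 entry=0x32007 [P=1 RW=1 US=1 PS=0]
  L1: frame=0x32 idx=17 entry=0x33007 [P=1 RW=1 US=1 PS=0]
  ⇒ phys 0x331C4  [2 reads]

Entries read for #1: 2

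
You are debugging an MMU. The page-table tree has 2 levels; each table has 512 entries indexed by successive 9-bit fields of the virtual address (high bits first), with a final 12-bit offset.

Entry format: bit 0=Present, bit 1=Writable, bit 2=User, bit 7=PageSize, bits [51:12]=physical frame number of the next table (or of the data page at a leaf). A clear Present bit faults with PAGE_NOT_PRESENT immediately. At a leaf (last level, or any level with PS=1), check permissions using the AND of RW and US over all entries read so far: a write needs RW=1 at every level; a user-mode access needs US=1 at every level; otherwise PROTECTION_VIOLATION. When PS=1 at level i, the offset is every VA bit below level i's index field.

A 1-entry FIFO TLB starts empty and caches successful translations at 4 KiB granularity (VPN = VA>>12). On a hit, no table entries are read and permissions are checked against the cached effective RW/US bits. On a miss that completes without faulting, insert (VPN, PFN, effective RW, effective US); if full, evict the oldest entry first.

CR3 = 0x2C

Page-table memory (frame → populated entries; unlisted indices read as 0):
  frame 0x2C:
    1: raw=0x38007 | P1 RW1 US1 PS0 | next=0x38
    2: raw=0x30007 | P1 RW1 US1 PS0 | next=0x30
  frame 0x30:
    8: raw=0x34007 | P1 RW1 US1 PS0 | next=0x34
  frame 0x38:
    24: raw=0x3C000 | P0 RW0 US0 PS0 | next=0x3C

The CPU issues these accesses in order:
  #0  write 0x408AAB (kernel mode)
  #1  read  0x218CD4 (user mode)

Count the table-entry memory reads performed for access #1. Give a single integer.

Per-access translation:
#0 VA=0x408AAB (w,kernel):
  L0: frame=0x2C idx=2 entry=0x30007 [P=1 RW=1 US=1 PS=0]
  L1: frame=0x30 idx=8 entry=0x34007 [P=1 RW=1 US=1 PS=0]
  ✓ 0x34AAB  — 2 lookups
#1 VA=0x218CD4 (r,user):
  L0: frame=0x2C idx=1 entry=0x38007 [P=1 RW=1 US=1 PS=0]
  L1: frame=0x38 idx=24 entry=0x3C000 [P=0 RW=0 US=0 PS=0]
  → PAGE_NOT_PRESENT  (2 entries read)

Entries read for #1: 2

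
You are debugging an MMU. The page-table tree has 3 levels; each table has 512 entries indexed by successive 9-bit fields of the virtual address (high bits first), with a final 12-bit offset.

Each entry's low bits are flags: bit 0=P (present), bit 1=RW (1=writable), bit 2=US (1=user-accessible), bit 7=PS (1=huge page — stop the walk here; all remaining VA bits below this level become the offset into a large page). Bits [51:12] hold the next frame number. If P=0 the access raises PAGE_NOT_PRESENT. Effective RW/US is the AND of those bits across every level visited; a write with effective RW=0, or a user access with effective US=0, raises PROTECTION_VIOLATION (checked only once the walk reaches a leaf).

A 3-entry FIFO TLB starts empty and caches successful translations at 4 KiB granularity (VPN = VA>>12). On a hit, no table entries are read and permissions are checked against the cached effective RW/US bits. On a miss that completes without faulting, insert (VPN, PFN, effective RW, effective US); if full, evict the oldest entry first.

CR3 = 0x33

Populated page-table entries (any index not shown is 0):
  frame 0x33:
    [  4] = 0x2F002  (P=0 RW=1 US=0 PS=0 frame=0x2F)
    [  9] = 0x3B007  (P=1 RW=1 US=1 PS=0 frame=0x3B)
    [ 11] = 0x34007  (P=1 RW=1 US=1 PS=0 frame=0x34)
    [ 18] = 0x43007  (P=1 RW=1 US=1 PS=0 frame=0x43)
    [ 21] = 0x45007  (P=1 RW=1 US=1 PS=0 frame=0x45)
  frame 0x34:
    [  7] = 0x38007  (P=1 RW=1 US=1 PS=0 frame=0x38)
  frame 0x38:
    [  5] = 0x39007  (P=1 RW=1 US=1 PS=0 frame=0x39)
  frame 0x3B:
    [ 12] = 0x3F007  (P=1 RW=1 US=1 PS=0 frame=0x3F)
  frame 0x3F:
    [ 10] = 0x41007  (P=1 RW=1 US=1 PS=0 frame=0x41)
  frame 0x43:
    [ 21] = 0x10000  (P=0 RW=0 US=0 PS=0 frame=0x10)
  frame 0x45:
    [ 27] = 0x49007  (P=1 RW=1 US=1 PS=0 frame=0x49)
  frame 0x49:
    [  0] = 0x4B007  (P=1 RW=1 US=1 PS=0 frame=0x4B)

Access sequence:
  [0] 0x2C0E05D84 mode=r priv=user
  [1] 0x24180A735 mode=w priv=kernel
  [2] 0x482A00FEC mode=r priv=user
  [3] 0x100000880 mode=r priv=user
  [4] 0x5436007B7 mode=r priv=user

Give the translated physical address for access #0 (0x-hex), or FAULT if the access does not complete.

Trace:
#0 VA=0x2C0E05D84 (r,user):
  lvl0: tbl 0x33, slot 11 ⇒ 0x34007 (P1/RW1/US1/PS0)
  lvl1: tbl 0x34, slot 7 ⇒ 0x38007 (P1/RW1/US1/PS0)
  lvl2: tbl 0x38, slot 5 ⇒ 0x39007 (P1/RW1/US1/PS0)
  ⇒ phys 0x39D84  [3 reads]
#1 VA=0x24180A735 (w,kernel):
  lvl0: tbl 0x33, slot 9 ⇒ 0x3B007 (P1/RW1/US1/PS0)
  lvl1: tbl 0x3B, slot 12 ⇒ 0x3F007 (P1/RW1/US1/PS0)
  lvl2: tbl 0x3F, slot 10 ⇒ 0x41007 (P1/RW1/US1/PS0)
  ⇒ phys 0x41735  [3 reads]
#2 VA=0x482A00FEC (r,user):
  lvl0: tbl 0x33, slot 18 ⇒ 0x43007 (P1/RW1/US1/PS0)
  lvl1: tbl 0x43, slot 21 ⇒ 0x10000 (P0/RW0/US0/PS0)
  → PAGE_NOT_PRESENT  (2 entries read)
#3 VA=0x100000880 (r,user):
  lvl0: tbl 0x33, slot 4 ⇒ 0x2F002 (P0/RW1/US0/PS0)
  → PAGE_NOT_PRESENT  (1 entries read)
#4 VA=0x5436007B7 (r,user):
  lvl0: tbl 0x33, slot 21 ⇒ 0x45007 (P1/RW1/US1/PS0)
  lvl1: tbl 0x45, slot 27 ⇒ 0x49007 (P1/RW1/US1/PS0)
  lvl2: tbl 0x49, slot 0 ⇒ 0x4B007 (P1/RW1/US1/PS0)
  ⇒ phys 0x4B7B7  [3 reads]

Access #0 PA: 0x39D84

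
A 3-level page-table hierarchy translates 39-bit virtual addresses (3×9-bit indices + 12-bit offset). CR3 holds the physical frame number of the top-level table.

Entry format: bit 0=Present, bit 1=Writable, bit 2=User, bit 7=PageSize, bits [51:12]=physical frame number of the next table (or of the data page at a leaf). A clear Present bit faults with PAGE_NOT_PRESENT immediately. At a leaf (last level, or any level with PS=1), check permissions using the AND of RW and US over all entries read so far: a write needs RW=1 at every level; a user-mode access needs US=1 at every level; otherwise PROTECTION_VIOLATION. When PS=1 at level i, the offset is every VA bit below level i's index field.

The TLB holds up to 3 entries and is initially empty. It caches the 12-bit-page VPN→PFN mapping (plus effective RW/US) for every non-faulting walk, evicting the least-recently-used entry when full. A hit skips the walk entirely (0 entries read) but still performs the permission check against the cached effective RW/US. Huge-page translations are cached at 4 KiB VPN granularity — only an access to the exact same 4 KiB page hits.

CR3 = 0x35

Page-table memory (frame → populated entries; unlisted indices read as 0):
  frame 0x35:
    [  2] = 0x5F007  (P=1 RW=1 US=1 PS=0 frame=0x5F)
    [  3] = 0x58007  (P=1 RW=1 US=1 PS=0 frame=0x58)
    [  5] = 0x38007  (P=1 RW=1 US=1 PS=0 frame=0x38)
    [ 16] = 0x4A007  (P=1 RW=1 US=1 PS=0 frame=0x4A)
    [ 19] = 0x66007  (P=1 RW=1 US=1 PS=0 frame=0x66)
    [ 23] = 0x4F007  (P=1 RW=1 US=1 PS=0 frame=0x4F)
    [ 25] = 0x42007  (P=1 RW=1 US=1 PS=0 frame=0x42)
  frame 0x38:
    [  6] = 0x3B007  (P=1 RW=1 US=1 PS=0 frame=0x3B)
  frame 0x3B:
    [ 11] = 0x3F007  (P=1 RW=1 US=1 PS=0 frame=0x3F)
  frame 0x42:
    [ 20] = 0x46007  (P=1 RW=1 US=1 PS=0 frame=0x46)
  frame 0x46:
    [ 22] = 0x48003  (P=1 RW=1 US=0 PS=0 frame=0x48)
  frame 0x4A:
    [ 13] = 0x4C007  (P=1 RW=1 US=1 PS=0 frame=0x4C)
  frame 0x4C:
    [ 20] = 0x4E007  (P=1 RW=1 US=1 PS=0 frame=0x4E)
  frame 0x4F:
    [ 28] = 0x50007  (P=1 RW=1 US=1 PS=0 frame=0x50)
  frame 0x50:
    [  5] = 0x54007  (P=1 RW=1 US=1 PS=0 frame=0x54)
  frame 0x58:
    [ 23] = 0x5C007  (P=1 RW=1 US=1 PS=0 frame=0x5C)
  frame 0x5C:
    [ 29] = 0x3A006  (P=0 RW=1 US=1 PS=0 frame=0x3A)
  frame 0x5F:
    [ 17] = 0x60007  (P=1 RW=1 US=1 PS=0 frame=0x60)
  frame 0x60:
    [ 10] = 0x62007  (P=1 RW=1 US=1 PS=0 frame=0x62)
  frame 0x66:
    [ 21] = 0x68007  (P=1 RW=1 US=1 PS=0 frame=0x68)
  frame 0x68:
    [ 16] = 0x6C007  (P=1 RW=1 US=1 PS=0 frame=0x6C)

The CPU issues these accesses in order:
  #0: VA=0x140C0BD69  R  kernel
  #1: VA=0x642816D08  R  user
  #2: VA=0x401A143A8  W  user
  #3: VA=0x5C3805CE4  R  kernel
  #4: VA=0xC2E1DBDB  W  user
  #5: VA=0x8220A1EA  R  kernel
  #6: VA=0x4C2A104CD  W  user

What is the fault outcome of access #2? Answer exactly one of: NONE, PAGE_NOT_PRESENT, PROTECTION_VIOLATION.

Walk each access:
#0 VA=0x140C0BD69 (r,kernel):
  [0] read 0x35 idx=5: raw=0x38007 flags P=1 W=1 U=1 S=0
  [1] read 0x38 idx=6: raw=0x3B007 flags P=1 W=1 U=1 S=0
  [2] read 0x3B idx=11: raw=0x3F007 flags P=1 W=1 U=1 S=0
  ⇒ phys 0x3FD69  [3 reads]
#1 VA=0x642816D08 (r,user):
  [0] read 0x35 idx=25: raw=0x42007 flags P=1 W=1 U=1 S=0
  [1] read 0x42 idx=20: raw=0x46007 flags P=1 W=1 U=1 S=0
  [2] read 0x46 idx=22: raw=0x48003 flags P=1 W=1 U=0 S=0
  → PROTECTION_VIOLATION  (3 entries read)
#2 VA=0x401A143A8 (w,user):
  [0] read 0x35 idx=16: raw=0x4A007 flags P=1 W=1 U=1 S=0
  [1] read 0x4A idx=13: raw=0x4C007 flags P=1 W=1 U=1 S=0
  [2] read 0x4C idx=20: raw=0x4E007 flags P=1 W=1 U=1 S=0
  ⇒ phys 0x4E3A8  [3 reads]
#3 VA=0x5C3805CE4 (r,kernel):
  [0] read 0x35 idx=23: raw=0x4F007 flags P=1 W=1 U=1 S=0
  [1] read 0x4F idx=28: raw=0x50007 flags P=1 W=1 U=1 S=0
  [2] read 0x50 idx=5: raw=0x54007 flags P=1 W=1 U=1 S=0
  ⇒ phys 0x54CE4  [3 reads]
#4 VA=0xC2E1DBDB (w,user):
  [0] read 0x35 idx=3: raw=0x58007 flags P=1 W=1 U=1 S=0
  [1] read 0x58 idx=23: raw=0x5C007 flags P=1 W=1 U=1 S=0
  [2] read 0x5C idx=29: raw=0x3A006 flags P=0 W=1 U=1 S=0
  → PAGE_NOT_PRESENT  (3 entries read)
#5 VA=0x8220A1EA (r,kernel):
  [0] read 0x35 idx=2: raw=0x5F007 flags P=1 W=1 U=1 S=0
  [1] read 0x5F idx=17: raw=0x60007 flags P=1 W=1 U=1 S=0
  [2] read 0x60 idx=10: raw=0x62007 flags P=1 W=1 U=1 S=0
  ⇒ phys 0x621EA  [3 reads]
#6 VA=0x4C2A104CD (w,user):
  [0] read 0x35 idx=19: raw=0x66007 flags P=1 W=1 U=1 S=0
  [1] read 0x66 idx=21: raw=0x68007 flags P=1 W=1 U=1 S=0
  [2] read 0x68 idx=16: raw=0x6C007 flags P=1 W=1 U=1 S=0
  ⇒ phys 0x6C4CD  [3 reads]

Access #2 fault: NONE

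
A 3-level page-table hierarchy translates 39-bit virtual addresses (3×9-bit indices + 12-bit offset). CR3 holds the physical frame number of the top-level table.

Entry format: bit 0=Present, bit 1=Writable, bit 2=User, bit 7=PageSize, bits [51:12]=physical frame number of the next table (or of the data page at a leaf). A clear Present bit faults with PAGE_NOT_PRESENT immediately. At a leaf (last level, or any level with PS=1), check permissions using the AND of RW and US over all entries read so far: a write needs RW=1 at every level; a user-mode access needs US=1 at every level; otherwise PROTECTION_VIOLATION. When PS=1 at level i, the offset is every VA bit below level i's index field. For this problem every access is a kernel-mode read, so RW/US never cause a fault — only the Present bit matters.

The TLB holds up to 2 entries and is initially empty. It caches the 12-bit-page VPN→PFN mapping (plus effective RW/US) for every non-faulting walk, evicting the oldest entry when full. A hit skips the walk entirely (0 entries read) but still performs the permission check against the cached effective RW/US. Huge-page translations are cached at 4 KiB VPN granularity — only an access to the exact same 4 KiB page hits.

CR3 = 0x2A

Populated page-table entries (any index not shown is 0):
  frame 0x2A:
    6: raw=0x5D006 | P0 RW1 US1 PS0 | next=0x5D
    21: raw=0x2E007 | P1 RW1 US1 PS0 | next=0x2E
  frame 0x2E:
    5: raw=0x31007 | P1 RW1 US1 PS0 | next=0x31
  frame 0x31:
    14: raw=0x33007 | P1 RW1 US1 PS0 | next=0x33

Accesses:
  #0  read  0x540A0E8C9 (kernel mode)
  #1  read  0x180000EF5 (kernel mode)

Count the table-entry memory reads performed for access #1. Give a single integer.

Trace:
#0 VA=0x540A0E8C9 (r,kernel):
  [0] read 0x2A idx=21: raw=0x2E007 flags P=1 W=1 U=1 S=0
  [1] read 0x2E idx=5: raw=0x31007 flags P=1 W=1 U=1 S=0
  [2] read 0x31 idx=14: raw=0x33007 flags P=1 W=1 U=1 S=0
  → PA=0x338C9  (3 entries read)
#1 VA=0x180000EF5 (r,kernel):
  [0] read 0x2A idx=6: raw=0x5D006 flags P=0 W=1 U=1 S=0
  → PAGE_NOT_PRESENT  (1 entries read)

Entries read for #1: 1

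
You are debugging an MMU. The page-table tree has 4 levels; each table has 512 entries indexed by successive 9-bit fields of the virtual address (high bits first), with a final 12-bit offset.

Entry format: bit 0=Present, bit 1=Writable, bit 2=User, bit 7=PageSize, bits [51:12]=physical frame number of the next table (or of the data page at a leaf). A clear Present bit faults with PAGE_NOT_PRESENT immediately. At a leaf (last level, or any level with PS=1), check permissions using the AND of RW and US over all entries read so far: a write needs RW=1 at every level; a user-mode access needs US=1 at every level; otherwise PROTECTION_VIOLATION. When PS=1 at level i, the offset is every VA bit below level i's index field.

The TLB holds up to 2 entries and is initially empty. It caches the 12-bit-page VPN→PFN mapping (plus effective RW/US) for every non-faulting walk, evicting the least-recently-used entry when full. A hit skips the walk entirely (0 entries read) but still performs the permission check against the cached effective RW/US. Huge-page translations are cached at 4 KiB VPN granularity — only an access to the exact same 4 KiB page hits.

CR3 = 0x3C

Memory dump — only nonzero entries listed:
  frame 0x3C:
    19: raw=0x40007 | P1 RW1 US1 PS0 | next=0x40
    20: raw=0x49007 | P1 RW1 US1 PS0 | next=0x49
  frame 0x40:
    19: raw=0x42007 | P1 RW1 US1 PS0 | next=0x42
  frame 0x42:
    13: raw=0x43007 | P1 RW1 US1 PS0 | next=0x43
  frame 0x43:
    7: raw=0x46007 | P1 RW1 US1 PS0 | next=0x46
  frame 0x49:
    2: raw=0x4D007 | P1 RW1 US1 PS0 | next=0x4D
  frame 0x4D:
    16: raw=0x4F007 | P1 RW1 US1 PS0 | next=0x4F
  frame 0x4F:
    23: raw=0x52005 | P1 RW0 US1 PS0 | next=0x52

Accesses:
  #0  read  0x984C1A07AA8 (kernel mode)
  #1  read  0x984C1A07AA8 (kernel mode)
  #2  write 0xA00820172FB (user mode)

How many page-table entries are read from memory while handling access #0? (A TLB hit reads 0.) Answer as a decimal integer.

Trace:
#0 VA=0x984C1A07AA8 (r,kernel):
  [0] read 0x3C idx=19: raw=0x40007 flags P=1 W=1 U=1 S=0
  [1] read 0x40 idx=19: raw=0x42007 flags P=1 W=1 U=1 S=0
  [2] read 0x42 idx=13: raw=0x43007 flags P=1 W=1 U=1 S=0
  [3] read 0x43 idx=7: raw=0x46007 flags P=1 W=1 U=1 S=0
  → PA=0x46AA8  (4 entries read)
#1 VA=0x984C1A07AA8 (r,kernel):
  TLB hit vpn=0x984C1A07 → PA=0x46AA8
#2 VA=0xA00820172FB (w,user):
  [0] read 0x3C idx=20: raw=0x49007 flags P=1 W=1 U=1 S=0
  [1] read 0x49 idx=2: raw=0x4D007 flags P=1 W=1 U=1 S=0
  [2] read 0x4D idx=16: raw=0x4F007 flags P=1 W=1 U=1 S=0
  [3] read 0x4F idx=23: raw=0x52005 flags P=1 W=0 U=1 S=0
  ✗ PROTECTION_VIOLATION  [4 reads]

Entries read for #0: 4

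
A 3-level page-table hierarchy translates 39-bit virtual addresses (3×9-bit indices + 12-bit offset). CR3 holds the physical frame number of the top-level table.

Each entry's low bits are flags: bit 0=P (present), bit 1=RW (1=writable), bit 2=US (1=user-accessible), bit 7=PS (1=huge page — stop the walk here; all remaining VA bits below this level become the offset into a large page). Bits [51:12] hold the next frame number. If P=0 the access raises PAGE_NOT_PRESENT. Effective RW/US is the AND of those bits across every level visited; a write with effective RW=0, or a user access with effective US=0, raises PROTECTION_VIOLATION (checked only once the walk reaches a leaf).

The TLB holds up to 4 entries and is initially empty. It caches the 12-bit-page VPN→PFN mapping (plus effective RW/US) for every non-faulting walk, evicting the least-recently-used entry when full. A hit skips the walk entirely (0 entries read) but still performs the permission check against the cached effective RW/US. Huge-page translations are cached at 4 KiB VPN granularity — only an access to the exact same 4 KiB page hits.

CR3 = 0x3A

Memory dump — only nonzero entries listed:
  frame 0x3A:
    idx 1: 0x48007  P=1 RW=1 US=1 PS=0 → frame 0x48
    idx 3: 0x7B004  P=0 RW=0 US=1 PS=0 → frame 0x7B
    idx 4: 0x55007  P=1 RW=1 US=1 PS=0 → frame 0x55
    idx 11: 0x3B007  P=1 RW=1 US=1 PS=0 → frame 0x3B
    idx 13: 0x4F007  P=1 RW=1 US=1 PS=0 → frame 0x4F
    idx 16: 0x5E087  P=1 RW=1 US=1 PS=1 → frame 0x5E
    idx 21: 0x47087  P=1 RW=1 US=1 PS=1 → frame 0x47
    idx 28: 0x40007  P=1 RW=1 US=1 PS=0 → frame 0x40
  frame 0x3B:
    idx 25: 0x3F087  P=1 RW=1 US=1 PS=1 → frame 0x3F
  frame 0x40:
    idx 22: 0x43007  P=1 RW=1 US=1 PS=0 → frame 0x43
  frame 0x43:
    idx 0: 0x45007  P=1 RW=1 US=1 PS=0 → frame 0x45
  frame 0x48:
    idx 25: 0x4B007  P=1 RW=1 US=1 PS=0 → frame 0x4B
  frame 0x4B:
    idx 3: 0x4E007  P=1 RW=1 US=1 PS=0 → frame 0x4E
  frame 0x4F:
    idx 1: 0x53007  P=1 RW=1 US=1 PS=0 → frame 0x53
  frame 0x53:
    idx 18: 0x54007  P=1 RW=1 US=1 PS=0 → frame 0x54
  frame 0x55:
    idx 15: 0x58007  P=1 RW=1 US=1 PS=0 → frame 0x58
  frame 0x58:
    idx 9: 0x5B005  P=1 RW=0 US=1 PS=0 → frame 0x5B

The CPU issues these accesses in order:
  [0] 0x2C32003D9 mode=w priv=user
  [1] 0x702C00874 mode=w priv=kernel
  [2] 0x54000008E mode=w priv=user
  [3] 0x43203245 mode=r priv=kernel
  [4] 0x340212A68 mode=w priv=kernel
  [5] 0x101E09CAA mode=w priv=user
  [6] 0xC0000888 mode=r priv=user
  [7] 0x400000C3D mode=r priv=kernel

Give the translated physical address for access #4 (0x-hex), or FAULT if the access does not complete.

Walk each access:
#0 VA=0x2C32003D9 (w,user):
  lvl0: tbl 0x3A, slot 11 ⇒ 0x3B007 (P1/RW1/US1/PS0)
  lvl1: tbl 0x3B, slot 25 ⇒ 0x3F087 (P1/RW1/US1/PS1)
  → PA=0x3F3D9 (huge @L1)  (2 entries read)
#1 VA=0x702C00874 (w,kernel):
  lvl0: tbl 0x3A, slot 28 ⇒ 0x40007 (P1/RW1/US1/PS0)
  lvl1: tbl 0x40, slot 22 ⇒ 0x43007 (P1/RW1/US1/PS0)
  lvl2: tbl 0x43, slot 0 ⇒ 0x45007 (P1/RW1/US1/PS0)
  → PA=0x45874  (3 entries read)
#2 VA=0x54000008E (w,user):
  lvl0: tbl 0x3A, slot 21 ⇒ 0x47087 (P1/RW1/US1/PS1)
  → PA=0x4708E (huge @L0)  (1 entries read)
#3 VA=0x43203245 (r,kernel):
  lvl0: tbl 0x3A, slot 1 ⇒ 0x48007 (P1/RW1/US1/PS0)
  lvl1: tbl 0x48, slot 25 ⇒ 0x4B007 (P1/RW1/US1/PS0)
  lvl2: tbl 0x4B, slot 3 ⇒ 0x4E007 (P1/RW1/US1/PS0)
  → PA=0x4E245  (3 entries read)
#4 VA=0x340212A68 (w,kernel):
  lvl0: tbl 0x3A, slot 13 ⇒ 0x4F007 (P1/RW1/US1/PS0)
  lvl1: tbl 0x4F, slot 1 ⇒ 0x53007 (P1/RW1/US1/PS0)
  lvl2: tbl 0x53, slot 18 ⇒ 0x54007 (P1/RW1/US1/PS0)
  → PA=0x54A68  (3 entries read)
#5 VA=0x101E09CAA (w,user):
  lvl0: tbl 0x3A, slot 4 ⇒ 0x55007 (P1/RW1/US1/PS0)
  lvl1: tbl 0x55, slot 15 ⇒ 0x58007 (P1/RW1/US1/PS0)
  lvl2: tbl 0x58, slot 9 ⇒ 0x5B005 (P1/RW0/US1/PS0)
  ⇒ fault: PROTECTION_VIOLATION  — 3 lookups
#6 VA=0xC0000888 (r,user):
  lvl0: tbl 0x3A, slot 3 ⇒ 0x7B004 (P0/RW0/US1/PS0)
  ⇒ fault: PAGE_NOT_PRESENT  — 1 lookups
#7 VA=0x400000C3D (r,kernel):
  lvl0: tbl 0x3A, slot 16 ⇒ 0x5E087 (P1/RW1/US1/PS1)
  → PA=0x5EC3D (huge @L0)  (1 entries read)

Access #4 PA: 0x54A68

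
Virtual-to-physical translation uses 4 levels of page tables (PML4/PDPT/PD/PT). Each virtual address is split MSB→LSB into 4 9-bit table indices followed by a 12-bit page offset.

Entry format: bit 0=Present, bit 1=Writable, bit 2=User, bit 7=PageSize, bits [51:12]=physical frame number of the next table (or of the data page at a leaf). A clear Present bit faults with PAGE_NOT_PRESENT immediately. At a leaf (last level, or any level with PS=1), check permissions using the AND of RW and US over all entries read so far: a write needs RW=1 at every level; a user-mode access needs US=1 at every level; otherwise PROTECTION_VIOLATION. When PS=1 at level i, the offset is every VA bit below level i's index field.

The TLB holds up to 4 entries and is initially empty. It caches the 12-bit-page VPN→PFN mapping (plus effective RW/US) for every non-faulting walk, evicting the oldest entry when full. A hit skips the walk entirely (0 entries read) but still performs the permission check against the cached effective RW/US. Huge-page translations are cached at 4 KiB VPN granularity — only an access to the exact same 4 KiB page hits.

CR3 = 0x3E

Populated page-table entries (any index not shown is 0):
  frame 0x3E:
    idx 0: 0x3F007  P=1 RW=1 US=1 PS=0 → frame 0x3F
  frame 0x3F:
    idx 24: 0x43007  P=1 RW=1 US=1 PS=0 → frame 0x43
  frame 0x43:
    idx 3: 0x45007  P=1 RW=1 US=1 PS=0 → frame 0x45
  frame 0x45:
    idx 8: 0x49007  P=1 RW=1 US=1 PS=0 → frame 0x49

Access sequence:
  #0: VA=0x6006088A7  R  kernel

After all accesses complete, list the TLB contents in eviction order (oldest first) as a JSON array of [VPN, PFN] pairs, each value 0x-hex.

Trace:
#0 VA=0x6006088A7 (r,kernel):
  L0: frame=0x3E idx=0 entry=0x3F007 [P=1 RW=1 US=1 PS=0]
  L1: frame=0x3F idx=24 entry=0x43007 [P=1 RW=1 US=1 PS=0]
  L2: frame=0x43 idx=3 entry=0x45007 [P=1 RW=1 US=1 PS=0]
  L3: frame=0x45 idx=8 entry=0x49007 [P=1 RW=1 US=1 PS=0]
  ✓ 0x498A7  — 4 lookups

TLB: [["0x600608", "0x49"]]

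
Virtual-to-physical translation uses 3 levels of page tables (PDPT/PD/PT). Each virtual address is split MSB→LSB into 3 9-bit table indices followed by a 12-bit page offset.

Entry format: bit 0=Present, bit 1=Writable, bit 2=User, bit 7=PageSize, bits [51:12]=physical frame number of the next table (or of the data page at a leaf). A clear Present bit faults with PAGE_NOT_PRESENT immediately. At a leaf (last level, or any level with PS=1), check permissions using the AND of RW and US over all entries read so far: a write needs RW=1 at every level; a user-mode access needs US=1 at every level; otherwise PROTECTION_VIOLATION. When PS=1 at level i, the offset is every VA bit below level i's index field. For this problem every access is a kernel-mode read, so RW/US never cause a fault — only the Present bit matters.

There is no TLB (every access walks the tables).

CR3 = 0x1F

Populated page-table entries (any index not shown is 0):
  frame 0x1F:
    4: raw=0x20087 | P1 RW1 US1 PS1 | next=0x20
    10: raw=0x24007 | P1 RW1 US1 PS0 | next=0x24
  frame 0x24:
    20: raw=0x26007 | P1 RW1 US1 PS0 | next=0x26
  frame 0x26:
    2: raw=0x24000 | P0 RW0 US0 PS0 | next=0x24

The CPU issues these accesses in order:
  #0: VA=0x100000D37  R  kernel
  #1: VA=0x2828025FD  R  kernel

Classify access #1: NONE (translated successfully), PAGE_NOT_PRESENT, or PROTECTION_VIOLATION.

Per-access translation:
#0 VA=0x100000D37 (r,kernel):
  lvl0: tbl 0x1F, slot 4 ⇒ 0x20087 (P1/RW1/US1/PS1)
  → PA=0x20D37 (huge @L0)  (1 entries read)
#1 VA=0x2828025FD (r,kernel):
  lvl0: tbl 0x1F, slot 10 ⇒ 0x24007 (P1/RW1/US1/PS0)
  lvl1: tbl 0x24, slot 20 ⇒ 0x26007 (P1/RW1/US1/PS0)
  lvl2: tbl 0x26, slot 2 ⇒ 0x24000 (P0/RW0/US0/PS0)
  ⇒ fault: PAGE_NOT_PRESENT  — 3 lookups

Access #1 fault: PAGE_NOT_PRESENT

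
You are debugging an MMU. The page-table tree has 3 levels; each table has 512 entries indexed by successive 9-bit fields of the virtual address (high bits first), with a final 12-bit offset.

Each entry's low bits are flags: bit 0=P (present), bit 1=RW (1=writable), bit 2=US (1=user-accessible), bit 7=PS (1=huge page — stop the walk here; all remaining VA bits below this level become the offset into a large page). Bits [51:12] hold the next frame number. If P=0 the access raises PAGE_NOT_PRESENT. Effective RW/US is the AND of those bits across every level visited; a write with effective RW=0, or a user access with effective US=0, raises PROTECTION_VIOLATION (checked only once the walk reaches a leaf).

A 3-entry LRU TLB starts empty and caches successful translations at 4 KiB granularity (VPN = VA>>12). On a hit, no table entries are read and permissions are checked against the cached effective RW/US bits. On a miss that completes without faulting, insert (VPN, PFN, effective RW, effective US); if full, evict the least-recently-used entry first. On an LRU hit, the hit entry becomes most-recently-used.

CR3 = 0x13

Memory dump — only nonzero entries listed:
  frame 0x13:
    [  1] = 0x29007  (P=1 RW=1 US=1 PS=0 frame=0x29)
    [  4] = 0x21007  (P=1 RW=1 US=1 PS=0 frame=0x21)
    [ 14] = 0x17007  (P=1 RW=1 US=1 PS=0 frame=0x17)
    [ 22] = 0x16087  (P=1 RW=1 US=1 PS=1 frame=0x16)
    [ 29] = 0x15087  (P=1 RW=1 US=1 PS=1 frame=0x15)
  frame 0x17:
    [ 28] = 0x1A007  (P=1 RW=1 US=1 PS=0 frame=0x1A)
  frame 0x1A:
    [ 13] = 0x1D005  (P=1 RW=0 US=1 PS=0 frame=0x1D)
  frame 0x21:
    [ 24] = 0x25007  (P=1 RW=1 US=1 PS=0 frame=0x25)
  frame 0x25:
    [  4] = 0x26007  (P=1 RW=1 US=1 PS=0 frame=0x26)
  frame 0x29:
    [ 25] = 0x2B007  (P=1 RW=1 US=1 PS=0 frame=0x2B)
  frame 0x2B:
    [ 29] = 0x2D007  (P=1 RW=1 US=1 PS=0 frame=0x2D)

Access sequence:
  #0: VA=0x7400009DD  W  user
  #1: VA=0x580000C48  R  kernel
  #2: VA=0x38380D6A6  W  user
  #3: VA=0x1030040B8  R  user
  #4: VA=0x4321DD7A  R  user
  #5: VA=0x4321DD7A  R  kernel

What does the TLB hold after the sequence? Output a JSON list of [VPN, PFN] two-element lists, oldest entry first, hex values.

Trace:
#0 VA=0x7400009DD (w,user):
  L0: frame=0x13 idx=29 entry=0x15087 [P=1 RW=1 US=1 PS=1]
  → PA=0x159DD (huge @L0)  (1 entries read)
#1 VA=0x580000C48 (r,kernel):
  L0: frame=0x13 idx=22 entry=0x16087 [P=1 RW=1 US=1 PS=1]
  → PA=0x16C48 (huge @L0)  (1 entries read)
#2 VA=0x38380D6A6 (w,user):
  L0: frame=0x13 idx=14 entry=0x17007 [P=1 RW=1 US=1 PS=0]
  L1: frame=0x17 idx=28 entry=0x1A007 [P=1 RW=1 US=1 PS=0]
  L2: frame=0x1A idx=13 entry=0x1D005 [P=1 RW=0 US=1 PS=0]
  → PROTECTION_VIOLATION  (3 entries read)
#3 VA=0x1030040B8 (r,user):
  L0: frame=0x13 idx=4 entry=0x21007 [P=1 RW=1 US=1 PS=0]
  L1: frame=0x21 idx=24 entry=0x25007 [P=1 RW=1 US=1 PS=0]
  L2: frame=0x25 idx=4 entry=0x26007 [P=1 RW=1 US=1 PS=0]
  → PA=0x260B8  (3 entries read)
#4 VA=0x4321DD7A (r,user):
  L0: frame=0x13 idx=1 entry=0x29007 [P=1 RW=1 US=1 PS=0]
  L1: frame=0x29 idx=25 entry=0x2B007 [P=1 RW=1 US=1 PS=0]
  L2: frame=0x2B idx=29 entry=0x2D007 [P=1 RW=1 US=1 PS=0]
  → PA=0x2DD7A  (3 entries read)
#5 VA=0x4321DD7A (r,kernel):
  TLB hit vpn=0x4321D → PA=0x2DD7A

TLB: [["0x580000", "0x16"], ["0x103004", "0x26"], ["0x4321D", "0x2D"]]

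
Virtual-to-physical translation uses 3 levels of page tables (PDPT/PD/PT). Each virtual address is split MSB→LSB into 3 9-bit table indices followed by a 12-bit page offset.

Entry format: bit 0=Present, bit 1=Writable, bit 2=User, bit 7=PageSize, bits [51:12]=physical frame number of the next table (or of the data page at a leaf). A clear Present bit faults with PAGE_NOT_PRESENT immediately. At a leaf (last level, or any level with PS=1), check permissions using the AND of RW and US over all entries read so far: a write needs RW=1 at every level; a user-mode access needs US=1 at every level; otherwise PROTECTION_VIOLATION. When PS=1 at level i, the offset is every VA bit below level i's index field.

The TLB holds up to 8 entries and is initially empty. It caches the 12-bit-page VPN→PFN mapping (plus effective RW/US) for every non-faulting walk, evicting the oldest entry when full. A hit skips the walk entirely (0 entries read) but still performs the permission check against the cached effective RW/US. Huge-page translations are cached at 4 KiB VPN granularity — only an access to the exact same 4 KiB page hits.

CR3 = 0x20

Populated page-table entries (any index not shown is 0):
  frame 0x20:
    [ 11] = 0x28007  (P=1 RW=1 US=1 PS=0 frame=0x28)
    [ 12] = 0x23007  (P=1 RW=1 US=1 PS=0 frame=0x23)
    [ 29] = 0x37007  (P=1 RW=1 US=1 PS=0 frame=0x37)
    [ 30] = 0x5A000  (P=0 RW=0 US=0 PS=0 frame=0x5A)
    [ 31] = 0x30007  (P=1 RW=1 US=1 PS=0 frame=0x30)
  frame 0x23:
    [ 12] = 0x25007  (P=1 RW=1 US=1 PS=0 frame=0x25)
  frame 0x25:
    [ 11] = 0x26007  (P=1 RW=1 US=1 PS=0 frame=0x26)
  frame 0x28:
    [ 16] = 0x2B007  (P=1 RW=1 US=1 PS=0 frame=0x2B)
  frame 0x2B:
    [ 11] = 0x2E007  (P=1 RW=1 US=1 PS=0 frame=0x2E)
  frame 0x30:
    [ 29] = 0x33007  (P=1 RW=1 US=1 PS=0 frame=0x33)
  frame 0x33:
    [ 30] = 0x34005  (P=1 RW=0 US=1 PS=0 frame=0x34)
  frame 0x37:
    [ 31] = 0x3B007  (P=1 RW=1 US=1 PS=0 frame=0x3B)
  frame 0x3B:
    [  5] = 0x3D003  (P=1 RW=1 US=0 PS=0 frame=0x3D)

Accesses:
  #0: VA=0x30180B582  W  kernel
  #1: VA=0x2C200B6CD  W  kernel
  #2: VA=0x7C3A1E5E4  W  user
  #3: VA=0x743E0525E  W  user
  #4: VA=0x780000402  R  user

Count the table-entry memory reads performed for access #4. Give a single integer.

Trace:
#0 VA=0x30180B582 (w,kernel):
  L0 @0x20[12] → 0x23007  P=1,RW=1,US=1,PS=0
  L1 @0x23[12] → 0x25007  P=1,RW=1,US=1,PS=0
  L2 @0x25[11] → 0x26007  P=1,RW=1,US=1,PS=0
  ⇒ phys 0x26582  [3 reads]
#1 VA=0x2C200B6CD (w,kernel):
  L0 @0x20[11] → 0x28007  P=1,RW=1,US=1,PS=0
  L1 @0x28[16] → 0x2B007  P=1,RW=1,US=1,PS=0
  L2 @0x2B[11] → 0x2E007  P=1,RW=1,US=1,PS=0
  ⇒ phys 0x2E6CD  [3 reads]
#2 VA=0x7C3A1E5E4 (w,user):
  L0 @0x20[31] → 0x30007  P=1,RW=1,US=1,PS=0
  L1 @0x30[29] → 0x33007  P=1,RW=1,US=1,PS=0
  L2 @0x33[30] → 0x34005  P=1,RW=0,US=1,PS=0
  → PROTECTION_VIOLATION  (3 entries read)
#3 VA=0x743E0525E (w,user):
  L0 @0x20[29] → 0x37007  P=1,RW=1,US=1,PS=0
  L1 @0x37[31] → 0x3B007  P=1,RW=1,US=1,PS=0
  L2 @0x3B[5] → 0x3D003  P=1,RW=1,US=0,PS=0
  → PROTECTION_VIOLATION  (3 entries read)
#4 VA=0x780000402 (r,user):
  L0 @0x20[30] → 0x5A000  P=0,RW=0,US=0,PS=0
  → PAGE_NOT_PRESENT  (1 entries read)

Entries read for #4: 1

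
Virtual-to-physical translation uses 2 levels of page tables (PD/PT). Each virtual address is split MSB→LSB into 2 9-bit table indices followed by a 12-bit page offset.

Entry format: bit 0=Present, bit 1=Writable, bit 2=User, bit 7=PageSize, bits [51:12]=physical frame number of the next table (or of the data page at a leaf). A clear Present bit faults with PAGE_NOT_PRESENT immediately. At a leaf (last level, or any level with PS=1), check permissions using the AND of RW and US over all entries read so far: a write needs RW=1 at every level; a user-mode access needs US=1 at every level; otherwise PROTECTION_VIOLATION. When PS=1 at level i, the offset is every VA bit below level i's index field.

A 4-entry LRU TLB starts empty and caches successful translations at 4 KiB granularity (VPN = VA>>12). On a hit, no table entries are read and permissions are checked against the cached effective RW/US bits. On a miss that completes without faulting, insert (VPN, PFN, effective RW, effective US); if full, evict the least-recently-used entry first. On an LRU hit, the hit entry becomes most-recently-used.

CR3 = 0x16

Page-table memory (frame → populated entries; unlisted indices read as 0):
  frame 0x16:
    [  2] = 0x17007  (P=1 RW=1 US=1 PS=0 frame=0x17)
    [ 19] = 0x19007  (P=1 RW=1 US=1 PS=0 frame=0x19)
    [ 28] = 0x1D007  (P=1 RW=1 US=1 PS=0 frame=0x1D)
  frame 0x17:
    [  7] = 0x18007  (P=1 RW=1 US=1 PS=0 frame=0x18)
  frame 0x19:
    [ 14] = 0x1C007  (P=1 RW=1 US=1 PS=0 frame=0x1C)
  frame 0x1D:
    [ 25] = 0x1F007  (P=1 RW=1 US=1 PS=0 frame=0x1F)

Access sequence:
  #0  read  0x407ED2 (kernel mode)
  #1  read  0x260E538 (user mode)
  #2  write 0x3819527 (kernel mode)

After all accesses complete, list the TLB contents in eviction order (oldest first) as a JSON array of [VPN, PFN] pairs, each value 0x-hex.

Trace:
#0 VA=0x407ED2 (r,kernel):
  L0: frame=0x16 idx=2 entry=0x17007 [P=1 RW=1 US=1 PS=0]
  L1: frame=0x17 idx=7 entry=0x18007 [P=1 RW=1 US=1 PS=0]
  → PA=0x18ED2  (2 entries read)
#1 VA=0x260E538 (r,user):
  L0: frame=0x16 idx=19 entry=0x19007 [P=1 RW=1 US=1 PS=0]
  L1: frame=0x19 idx=14 entry=0x1C007 [P=1 RW=1 US=1 PS=0]
  → PA=0x1C538  (2 entries read)
#2 VA=0x3819527 (w,kernel):
  L0: frame=0x16 idx=28 entry=0x1D007 [P=1 RW=1 US=1 PS=0]
  L1: frame=0x1D idx=25 entry=0x1F007 [P=1 RW=1 US=1 PS=0]
  → PA=0x1F527  (2 entries read)

TLB: [["0x407", "0x18"], ["0x260E", "0x1C"], ["0x3819", "0x1F"]]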